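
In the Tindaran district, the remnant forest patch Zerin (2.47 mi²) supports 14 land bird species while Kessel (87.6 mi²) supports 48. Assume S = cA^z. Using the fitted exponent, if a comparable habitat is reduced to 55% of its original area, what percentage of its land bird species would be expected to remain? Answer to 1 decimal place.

z = ln(48/14) / ln(87.6/2.47) = 1.2321 / 3.5686 = 0.3453
S_new/S_old = (A_new/A_old)^z = 0.55^0.3453 = exp(0.3453 × -0.5978) = 0.8135

81.3%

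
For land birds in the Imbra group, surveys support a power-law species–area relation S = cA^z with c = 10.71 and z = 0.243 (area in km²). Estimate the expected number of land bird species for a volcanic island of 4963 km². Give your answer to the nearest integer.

85 species

S = 10.71 × 4963^0.243
ln S = ln 10.71 + 0.243 × ln 4963 = 2.3712 + 0.243 × 8.5098 = 4.4391
S = e^4.4391 ≈ 84.69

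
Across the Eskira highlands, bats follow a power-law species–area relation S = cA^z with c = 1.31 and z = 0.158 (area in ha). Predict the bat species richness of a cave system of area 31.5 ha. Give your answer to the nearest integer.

S = 1.31 × 31.5^0.158
ln S = ln 1.31 + 0.158 × ln 31.5 = 0.2700 + 0.158 × 3.4500 = 0.8151
S = e^0.8151 ≈ 2.259

2 species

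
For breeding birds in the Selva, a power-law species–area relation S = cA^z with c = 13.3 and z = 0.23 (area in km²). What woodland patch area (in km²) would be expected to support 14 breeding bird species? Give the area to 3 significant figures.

1.25 km²

14 = 13.3 × A^0.23  ⇒  A^0.23 = 14/13.3 = 1.053
ln A = ln(1.053) / 0.23 = 0.0513 / 0.23 = 0.2230
A = e^0.2230 ≈ 1.25 km²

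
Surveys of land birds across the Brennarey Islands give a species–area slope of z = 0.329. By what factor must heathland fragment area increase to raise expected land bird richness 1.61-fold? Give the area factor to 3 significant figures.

4.25

(A₂/A₁)^0.329 = 1.61, so A₂/A₁ = 1.61^(1/0.329) = 1.61^3.04
ln(A₂/A₁) = ln 1.61 / 0.329 = 0.4762 / 0.329 = 1.4475
A₂/A₁ = e^1.4475 ≈ 4.253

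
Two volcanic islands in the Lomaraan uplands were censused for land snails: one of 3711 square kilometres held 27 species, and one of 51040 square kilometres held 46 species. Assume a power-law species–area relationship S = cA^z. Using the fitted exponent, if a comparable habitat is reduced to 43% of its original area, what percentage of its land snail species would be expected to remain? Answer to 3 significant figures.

z = ln(46/27) / ln(51040/3711) = 0.5328 / 2.6213 = 0.2033
S_new/S_old = (A_new/A_old)^z = 0.43^0.2033 = exp(0.2033 × -0.8440) = 0.8424

84.2%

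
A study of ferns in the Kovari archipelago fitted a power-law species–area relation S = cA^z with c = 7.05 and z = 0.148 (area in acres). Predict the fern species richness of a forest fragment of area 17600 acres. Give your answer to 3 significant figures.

S = 7.05 × 17600^0.148
ln S = ln 7.05 + 0.148 × ln 17600 = 1.9530 + 0.148 × 9.7757 = 3.3998
S = e^3.3998 ≈ 29.96

30.0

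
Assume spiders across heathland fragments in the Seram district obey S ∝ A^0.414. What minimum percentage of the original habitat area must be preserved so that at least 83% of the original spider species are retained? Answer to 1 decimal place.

63.8%

Need (A_new/A_old)^0.414 = 0.83, so A_new/A_old = 0.83^(1/0.414) = 0.83^2.415
ln(A_new/A_old) = ln 0.83 / 0.414 = -0.1863 / 0.414 = -0.4501
A_new/A_old = e^-0.4501 ≈ 0.6376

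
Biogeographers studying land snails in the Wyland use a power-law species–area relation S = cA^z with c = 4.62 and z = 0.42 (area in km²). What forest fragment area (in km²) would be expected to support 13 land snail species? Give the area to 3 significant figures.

11.7 km²

13 = 4.62 × A^0.42  ⇒  A^0.42 = 13/4.62 = 2.814
ln A = ln(2.814) / 0.42 = 1.0346 / 0.42 = 2.4632
A = e^2.4632 ≈ 11.74 km²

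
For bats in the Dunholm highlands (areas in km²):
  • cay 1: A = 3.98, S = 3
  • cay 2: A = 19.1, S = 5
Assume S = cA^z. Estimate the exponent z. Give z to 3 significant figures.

0.326

Taking logs: ln S = ln c + z ln A, so z = (ln S₂ − ln S₁)/(ln A₂ − ln A₁).
z = ln(5/3) / ln(19.1/3.98) = ln(1.667) / ln(4.799) = 0.5108 / 1.5684 = 0.3257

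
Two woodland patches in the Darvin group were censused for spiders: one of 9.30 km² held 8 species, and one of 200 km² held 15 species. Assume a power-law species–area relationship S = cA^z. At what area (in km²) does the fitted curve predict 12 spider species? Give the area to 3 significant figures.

z = ln(15/8) / ln(200/9.3) = 0.6286 / 3.0683 = 0.2049
c = 8 / 9.3^0.2049 = 8 / 1.579 = 5.066
A = (12/5.066)^(1/0.2049) ⇒ ln A = ln(2.369)/0.2049 = 4.2091
A = e^4.2091 ≈ 67.3 km²

67.3 km²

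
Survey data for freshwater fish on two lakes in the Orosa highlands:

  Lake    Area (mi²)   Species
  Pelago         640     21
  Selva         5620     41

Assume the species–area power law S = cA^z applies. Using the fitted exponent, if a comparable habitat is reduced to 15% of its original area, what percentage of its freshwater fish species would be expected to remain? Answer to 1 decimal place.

z = ln(41/21) / ln(5620/640) = 0.6690 / 2.1726 = 0.3079
S_new/S_old = (A_new/A_old)^z = 0.15^0.3079 = exp(0.3079 × -1.8971) = 0.5575

55.8%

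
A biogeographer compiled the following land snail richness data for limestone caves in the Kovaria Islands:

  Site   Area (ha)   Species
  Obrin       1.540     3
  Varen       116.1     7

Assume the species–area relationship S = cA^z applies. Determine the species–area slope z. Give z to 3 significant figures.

Taking logs: ln S = ln c + z ln A, so z = (ln S₂ − ln S₁)/(ln A₂ − ln A₁).
z = ln(7/3) / ln(116.1/1.54) = ln(2.333) / ln(75.39) = 0.8473 / 4.3227 = 0.1960

0.196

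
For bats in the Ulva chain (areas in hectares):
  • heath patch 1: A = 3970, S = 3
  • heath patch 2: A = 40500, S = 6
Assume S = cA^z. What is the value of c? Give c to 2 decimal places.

z = ln(S₂/S₁) / ln(A₂/A₁) = ln(6/3) / ln(40500/3970) = 0.6931 / 2.3225 = 0.2984
c = S₁ / A₁^z = 3 / 3970^0.2984 = 3 / 11.86 = 0.253

0.25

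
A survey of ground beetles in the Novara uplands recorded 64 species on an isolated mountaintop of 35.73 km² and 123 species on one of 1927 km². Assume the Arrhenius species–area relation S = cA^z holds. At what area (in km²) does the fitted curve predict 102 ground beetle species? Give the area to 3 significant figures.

z = ln(123/64) / ln(1927/35.73) = 0.6533 / 3.9877 = 0.1638
c = 64 / 35.73^0.1638 = 64 / 1.797 = 35.62
A = (102/35.62)^(1/0.1638) ⇒ ln A = ln(2.863)/0.1638 = 6.4210
A = e^6.4210 ≈ 614.6 km²

615 km²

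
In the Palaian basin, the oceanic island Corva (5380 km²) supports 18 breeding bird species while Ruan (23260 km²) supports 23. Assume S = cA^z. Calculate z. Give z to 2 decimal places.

0.17

Taking logs: ln S = ln c + z ln A, so z = (ln S₂ − ln S₁)/(ln A₂ − ln A₁).
z = ln(23/18) / ln(23260/5380) = ln(1.278) / ln(4.323) = 0.2451 / 1.4640 = 0.1674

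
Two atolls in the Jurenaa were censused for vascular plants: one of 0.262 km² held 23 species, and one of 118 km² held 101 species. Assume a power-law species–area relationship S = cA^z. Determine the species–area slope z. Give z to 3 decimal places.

0.242

Taking logs: ln S = ln c + z ln A, so z = (ln S₂ − ln S₁)/(ln A₂ − ln A₁).
z = ln(101/23) / ln(118/0.262) = ln(4.391) / ln(450.4) = 1.4796 / 6.1101 = 0.2422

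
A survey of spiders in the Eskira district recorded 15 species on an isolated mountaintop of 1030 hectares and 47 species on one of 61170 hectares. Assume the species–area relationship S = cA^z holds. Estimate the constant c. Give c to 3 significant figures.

2.16

z = ln(S₂/S₁) / ln(A₂/A₁) = ln(47/15) / ln(61170/1030) = 1.1421 / 4.0841 = 0.2796
c = S₁ / A₁^z = 15 / 1030^0.2796 = 15 / 6.959 = 2.156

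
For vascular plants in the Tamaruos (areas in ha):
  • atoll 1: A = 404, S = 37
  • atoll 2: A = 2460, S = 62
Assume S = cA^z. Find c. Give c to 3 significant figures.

6.66

z = ln(S₂/S₁) / ln(A₂/A₁) = ln(62/37) / ln(2460/404) = 0.5162 / 1.8065 = 0.2858
c = S₁ / A₁^z = 37 / 404^0.2858 = 37 / 5.556 = 6.659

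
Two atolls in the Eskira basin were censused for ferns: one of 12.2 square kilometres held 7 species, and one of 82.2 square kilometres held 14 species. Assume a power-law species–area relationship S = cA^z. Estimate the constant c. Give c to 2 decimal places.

2.82

z = ln(S₂/S₁) / ln(A₂/A₁) = ln(14/7) / ln(82.2/12.2) = 0.6931 / 1.9077 = 0.3633
c = S₁ / A₁^z = 7 / 12.2^0.3633 = 7 / 2.482 = 2.821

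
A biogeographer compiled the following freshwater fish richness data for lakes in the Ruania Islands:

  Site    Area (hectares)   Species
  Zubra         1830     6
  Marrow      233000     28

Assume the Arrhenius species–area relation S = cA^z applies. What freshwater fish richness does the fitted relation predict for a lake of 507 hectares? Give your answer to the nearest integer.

z = ln(28/6) / ln(233000/1830) = 1.5404 / 4.8467 = 0.3178
c = 6 / 1830^0.3178 = 6 / 10.89 = 0.5511
S₃ = 0.5511 × 507^0.3178 = 0.5511 × 7.24 ≈ 3.99

4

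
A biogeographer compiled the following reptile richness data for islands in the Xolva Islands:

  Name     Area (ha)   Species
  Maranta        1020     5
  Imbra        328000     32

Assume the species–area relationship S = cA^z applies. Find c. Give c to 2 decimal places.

z = ln(S₂/S₁) / ln(A₂/A₁) = ln(32/5) / ln(328000/1020) = 1.8563 / 5.7732 = 0.3215
c = S₁ / A₁^z = 5 / 1020^0.3215 = 5 / 9.276 = 0.539

0.54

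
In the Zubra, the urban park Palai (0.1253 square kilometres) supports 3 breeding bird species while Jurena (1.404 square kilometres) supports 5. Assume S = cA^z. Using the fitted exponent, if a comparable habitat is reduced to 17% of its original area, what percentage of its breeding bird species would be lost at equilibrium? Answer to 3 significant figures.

z = ln(5/3) / ln(1.404/0.1253) = 0.5108 / 2.4164 = 0.2114
S_new/S_old = (A_new/A_old)^z = 0.17^0.2114 = exp(0.2114 × -1.7720) = 0.6876
Fraction lost = 1 − 0.6876 = 0.3124

31.2%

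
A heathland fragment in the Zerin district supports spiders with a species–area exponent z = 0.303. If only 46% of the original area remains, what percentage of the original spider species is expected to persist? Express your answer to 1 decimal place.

S_new/S_old = (A_new/A_old)^z = 0.46^0.303
= exp(0.303 × ln 0.46) = exp(0.303 × -0.7765) = exp(-0.2353) ≈ 0.7903

79.0%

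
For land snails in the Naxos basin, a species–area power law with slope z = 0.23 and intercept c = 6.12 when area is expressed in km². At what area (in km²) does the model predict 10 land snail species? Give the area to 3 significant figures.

10 = 6.12 × A^0.23  ⇒  A^0.23 = 10/6.12 = 1.634
ln A = ln(1.634) / 0.23 = 0.4910 / 0.23 = 2.1349
A = e^2.1349 ≈ 8.456 km²

8.46 km²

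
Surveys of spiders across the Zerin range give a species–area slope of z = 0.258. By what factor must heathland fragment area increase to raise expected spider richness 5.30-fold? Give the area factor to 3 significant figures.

642

(A₂/A₁)^0.258 = 5.3, so A₂/A₁ = 5.3^(1/0.258) = 5.3^3.876
ln(A₂/A₁) = ln 5.3 / 0.258 = 1.6677 / 0.258 = 6.4640
A₂/A₁ = e^6.4640 ≈ 641.6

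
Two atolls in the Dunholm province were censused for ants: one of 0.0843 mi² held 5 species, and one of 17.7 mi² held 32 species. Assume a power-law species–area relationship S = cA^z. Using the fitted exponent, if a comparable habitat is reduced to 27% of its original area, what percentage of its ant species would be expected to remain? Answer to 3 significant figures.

63.5%

z = ln(32/5) / ln(17.7/0.0843) = 1.8563 / 5.3469 = 0.3472
S_new/S_old = (A_new/A_old)^z = 0.27^0.3472 = exp(0.3472 × -1.3093) = 0.6347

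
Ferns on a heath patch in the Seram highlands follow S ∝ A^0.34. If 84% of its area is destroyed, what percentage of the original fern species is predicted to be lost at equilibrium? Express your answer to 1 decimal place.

46.4%

S_new/S_old = (A_new/A_old)^z = 0.16^0.34
= exp(0.34 × ln 0.16) = exp(0.34 × -1.8326) = exp(-0.6231) ≈ 0.5363
Fraction lost = 1 − 0.5363 = 0.4637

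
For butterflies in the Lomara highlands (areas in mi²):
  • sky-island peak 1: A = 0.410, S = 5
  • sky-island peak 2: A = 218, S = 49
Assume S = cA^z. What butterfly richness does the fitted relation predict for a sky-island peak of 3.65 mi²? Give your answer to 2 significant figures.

11

z = ln(49/5) / ln(218/0.41) = 2.2824 / 6.2761 = 0.3637
c = 5 / 0.41^0.3637 = 5 / 0.7231 = 6.915
S₃ = 6.915 × 3.65^0.3637 = 6.915 × 1.601 ≈ 11.07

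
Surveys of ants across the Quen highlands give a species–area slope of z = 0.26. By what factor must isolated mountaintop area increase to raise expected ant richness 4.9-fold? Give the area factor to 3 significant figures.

(A₂/A₁)^0.26 = 4.9, so A₂/A₁ = 4.9^(1/0.26) = 4.9^3.846
ln(A₂/A₁) = ln 4.9 / 0.26 = 1.5892 / 0.26 = 6.1124
A₂/A₁ = e^6.1124 ≈ 451.4

451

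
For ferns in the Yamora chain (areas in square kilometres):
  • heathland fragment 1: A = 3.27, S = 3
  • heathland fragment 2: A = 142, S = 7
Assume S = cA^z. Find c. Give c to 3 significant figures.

z = ln(S₂/S₁) / ln(A₂/A₁) = ln(7/3) / ln(142/3.27) = 0.8473 / 3.7710 = 0.2247
c = S₁ / A₁^z = 3 / 3.27^0.2247 = 3 / 1.305 = 2.299

2.30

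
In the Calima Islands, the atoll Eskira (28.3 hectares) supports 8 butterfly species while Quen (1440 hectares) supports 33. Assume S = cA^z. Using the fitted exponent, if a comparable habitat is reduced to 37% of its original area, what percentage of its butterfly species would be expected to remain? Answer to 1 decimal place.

z = ln(33/8) / ln(1440/28.3) = 1.4171 / 3.9295 = 0.3606
S_new/S_old = (A_new/A_old)^z = 0.37^0.3606 = exp(0.3606 × -0.9943) = 0.6987

69.9%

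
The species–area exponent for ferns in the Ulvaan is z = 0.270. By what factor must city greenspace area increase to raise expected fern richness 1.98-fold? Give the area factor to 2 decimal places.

12.55

(A₂/A₁)^0.27 = 1.98, so A₂/A₁ = 1.98^(1/0.27) = 1.98^3.704
ln(A₂/A₁) = ln 1.98 / 0.27 = 0.6831 / 0.27 = 2.5300
A₂/A₁ = e^2.5300 ≈ 12.55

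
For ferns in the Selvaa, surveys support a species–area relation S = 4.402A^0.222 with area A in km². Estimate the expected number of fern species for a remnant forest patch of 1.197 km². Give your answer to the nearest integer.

S = 4.402 × 1.197^0.222
ln S = ln 4.402 + 0.222 × ln 1.197 = 1.4821 + 0.222 × 0.1798 = 1.5220
S = e^1.5220 ≈ 4.581

5 species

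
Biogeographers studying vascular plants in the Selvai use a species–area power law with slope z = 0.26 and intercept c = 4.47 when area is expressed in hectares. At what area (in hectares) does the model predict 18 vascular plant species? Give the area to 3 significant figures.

18 = 4.47 × A^0.26  ⇒  A^0.26 = 18/4.47 = 4.027
ln A = ln(4.027) / 0.26 = 1.3930 / 0.26 = 5.3576
A = e^5.3576 ≈ 212.2 hectares

212 hectares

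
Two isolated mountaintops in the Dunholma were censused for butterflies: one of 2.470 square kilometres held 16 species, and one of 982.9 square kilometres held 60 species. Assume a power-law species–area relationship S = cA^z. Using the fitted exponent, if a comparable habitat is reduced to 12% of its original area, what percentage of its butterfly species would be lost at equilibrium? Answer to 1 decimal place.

37.4%

z = ln(60/16) / ln(982.9/2.47) = 1.3218 / 5.9863 = 0.2208
S_new/S_old = (A_new/A_old)^z = 0.12^0.2208 = exp(0.2208 × -2.1203) = 0.6262
Fraction lost = 1 − 0.6262 = 0.3738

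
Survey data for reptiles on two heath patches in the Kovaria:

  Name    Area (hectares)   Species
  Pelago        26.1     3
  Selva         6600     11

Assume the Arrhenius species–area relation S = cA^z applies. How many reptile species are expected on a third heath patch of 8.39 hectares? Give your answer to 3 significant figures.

z = ln(11/3) / ln(6600/26.1) = 1.2993 / 5.5329 = 0.2348
c = 3 / 26.1^0.2348 = 3 / 2.151 = 1.395
S₃ = 1.395 × 8.39^0.2348 = 1.395 × 1.648 ≈ 2.298

2.30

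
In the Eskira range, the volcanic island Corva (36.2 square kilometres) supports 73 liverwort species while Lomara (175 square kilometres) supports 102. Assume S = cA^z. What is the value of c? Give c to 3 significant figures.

34.1

z = ln(S₂/S₁) / ln(A₂/A₁) = ln(102/73) / ln(175/36.2) = 0.3345 / 1.5757 = 0.2123
c = S₁ / A₁^z = 73 / 36.2^0.2123 = 73 / 2.142 = 34.07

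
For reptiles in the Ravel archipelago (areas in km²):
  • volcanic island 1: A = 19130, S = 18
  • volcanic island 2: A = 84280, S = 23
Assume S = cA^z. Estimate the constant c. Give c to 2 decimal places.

z = ln(S₂/S₁) / ln(A₂/A₁) = ln(23/18) / ln(84280/19130) = 0.2451 / 1.4829 = 0.1653
c = S₁ / A₁^z = 18 / 19130^0.1653 = 18 / 5.102 = 3.528

3.53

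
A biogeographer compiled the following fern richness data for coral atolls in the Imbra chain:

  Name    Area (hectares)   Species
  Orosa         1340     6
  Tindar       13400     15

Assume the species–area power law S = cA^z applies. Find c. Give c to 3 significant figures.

0.342

z = ln(S₂/S₁) / ln(A₂/A₁) = ln(15/6) / ln(13400/1340) = 0.9163 / 2.3026 = 0.3979
c = S₁ / A₁^z = 6 / 1340^0.3979 = 6 / 17.55 = 0.3418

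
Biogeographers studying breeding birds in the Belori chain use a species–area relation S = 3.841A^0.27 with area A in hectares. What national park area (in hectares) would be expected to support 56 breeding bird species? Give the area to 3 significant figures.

20400 hectares

56 = 3.841 × A^0.27  ⇒  A^0.27 = 56/3.841 = 14.58
ln A = ln(14.58) / 0.27 = 2.6796 / 0.27 = 9.9245
A = e^9.9245 ≈ 20425 hectares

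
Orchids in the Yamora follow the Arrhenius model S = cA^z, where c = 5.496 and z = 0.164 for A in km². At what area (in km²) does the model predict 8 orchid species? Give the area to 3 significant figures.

8 = 5.496 × A^0.164  ⇒  A^0.164 = 8/5.496 = 1.456
ln A = ln(1.456) / 0.164 = 0.3754 / 0.164 = 2.2892
A = e^2.2892 ≈ 9.867 km²

9.87 km²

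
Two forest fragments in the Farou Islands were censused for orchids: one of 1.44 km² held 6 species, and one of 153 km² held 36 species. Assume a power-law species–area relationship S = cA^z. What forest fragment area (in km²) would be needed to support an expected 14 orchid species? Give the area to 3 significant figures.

z = ln(36/6) / ln(153/1.44) = 1.7918 / 4.6658 = 0.3840
c = 6 / 1.44^0.3840 = 6 / 1.15 = 5.216
A = (14/5.216)^(1/0.3840) ⇒ ln A = ln(2.684)/0.3840 = 2.5710
A = e^2.5710 ≈ 13.08 km²

13.1 km²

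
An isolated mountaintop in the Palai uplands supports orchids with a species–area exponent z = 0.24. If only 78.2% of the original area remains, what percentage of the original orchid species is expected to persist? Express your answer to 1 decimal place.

94.3%

S_new/S_old = (A_new/A_old)^z = 0.782^0.24
= exp(0.24 × ln 0.782) = exp(0.24 × -0.2459) = exp(-0.0590) ≈ 0.9427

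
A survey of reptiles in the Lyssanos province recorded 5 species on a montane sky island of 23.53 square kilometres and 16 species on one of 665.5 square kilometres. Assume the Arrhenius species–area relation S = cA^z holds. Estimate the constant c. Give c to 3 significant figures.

z = ln(S₂/S₁) / ln(A₂/A₁) = ln(16/5) / ln(665.5/23.53) = 1.1632 / 3.3423 = 0.3480
c = S₁ / A₁^z = 5 / 23.53^0.3480 = 5 / 3.002 = 1.666

1.67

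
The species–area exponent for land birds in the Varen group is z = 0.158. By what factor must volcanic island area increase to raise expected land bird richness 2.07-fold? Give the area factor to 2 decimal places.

(A₂/A₁)^0.158 = 2.07, so A₂/A₁ = 2.07^(1/0.158) = 2.07^6.329
ln(A₂/A₁) = ln 2.07 / 0.158 = 0.7275 / 0.158 = 4.6047
A₂/A₁ = e^4.6047 ≈ 99.96

99.96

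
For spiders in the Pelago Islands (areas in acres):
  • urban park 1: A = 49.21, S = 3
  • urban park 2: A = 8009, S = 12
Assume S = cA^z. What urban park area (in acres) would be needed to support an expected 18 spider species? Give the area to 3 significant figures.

z = ln(12/3) / ln(8009/49.21) = 1.3863 / 5.0922 = 0.2722
c = 3 / 49.21^0.2722 = 3 / 2.888 = 1.039
A = (18/1.039)^(1/0.2722) ⇒ ln A = ln(17.33)/0.2722 = 10.4777
A = e^10.4777 ≈ 35515 acres

35500 acres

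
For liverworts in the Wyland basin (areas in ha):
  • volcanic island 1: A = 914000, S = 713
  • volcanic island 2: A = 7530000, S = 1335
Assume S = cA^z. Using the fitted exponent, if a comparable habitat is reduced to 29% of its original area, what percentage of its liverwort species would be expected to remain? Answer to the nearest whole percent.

69%

z = ln(1335/713) / ln(7530000/914000) = 0.6272 / 2.1088 = 0.2974
S_new/S_old = (A_new/A_old)^z = 0.29^0.2974 = exp(0.2974 × -1.2379) = 0.692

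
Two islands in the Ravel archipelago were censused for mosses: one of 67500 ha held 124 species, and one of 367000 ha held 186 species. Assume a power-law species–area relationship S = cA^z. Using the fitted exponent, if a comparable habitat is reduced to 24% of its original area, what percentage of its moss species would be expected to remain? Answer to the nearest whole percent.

71%

z = ln(186/124) / ln(367000/67500) = 0.4055 / 1.6932 = 0.2395
S_new/S_old = (A_new/A_old)^z = 0.24^0.2395 = exp(0.2395 × -1.4271) = 0.7105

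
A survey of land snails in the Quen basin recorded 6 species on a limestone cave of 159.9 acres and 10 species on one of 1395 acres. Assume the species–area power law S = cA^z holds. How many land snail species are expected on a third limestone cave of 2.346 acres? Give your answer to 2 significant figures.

z = ln(10/6) / ln(1395/159.9) = 0.5108 / 2.1661 = 0.2358
c = 6 / 159.9^0.2358 = 6 / 3.309 = 1.813
S₃ = 1.813 × 2.346^0.2358 = 1.813 × 1.223 ≈ 2.217

2.2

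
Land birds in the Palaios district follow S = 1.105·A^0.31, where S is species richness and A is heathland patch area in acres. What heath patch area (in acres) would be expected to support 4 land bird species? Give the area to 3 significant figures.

4 = 1.105 × A^0.31  ⇒  A^0.31 = 4/1.105 = 3.62
ln A = ln(3.62) / 0.31 = 1.2864 / 0.31 = 4.1498
A = e^4.1498 ≈ 63.42 acres

63.4 acres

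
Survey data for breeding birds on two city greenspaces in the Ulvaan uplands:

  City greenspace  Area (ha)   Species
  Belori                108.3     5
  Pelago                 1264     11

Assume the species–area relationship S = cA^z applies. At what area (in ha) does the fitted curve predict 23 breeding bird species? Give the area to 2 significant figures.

13000 ha

z = ln(11/5) / ln(1264/108.3) = 0.7885 / 2.4571 = 0.3209
c = 5 / 108.3^0.3209 = 5 / 4.497 = 1.112
A = (23/1.112)^(1/0.3209) ⇒ ln A = ln(20.68)/0.3209 = 9.4407
A = e^9.4407 ≈ 12590 ha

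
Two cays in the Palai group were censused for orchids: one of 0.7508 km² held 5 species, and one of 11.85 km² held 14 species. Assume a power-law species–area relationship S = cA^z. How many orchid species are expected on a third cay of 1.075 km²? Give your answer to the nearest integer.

6

z = ln(14/5) / ln(11.85/0.7508) = 1.0296 / 2.7589 = 0.3732
c = 5 / 0.7508^0.3732 = 5 / 0.8986 = 5.564
S₃ = 5.564 × 1.075^0.3732 = 5.564 × 1.027 ≈ 5.717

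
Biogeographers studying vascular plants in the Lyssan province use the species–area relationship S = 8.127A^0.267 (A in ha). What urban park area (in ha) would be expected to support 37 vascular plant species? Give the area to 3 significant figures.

37 = 8.127 × A^0.267  ⇒  A^0.267 = 37/8.127 = 4.553
ln A = ln(4.553) / 0.267 = 1.5157 / 0.267 = 5.6769
A = e^5.6769 ≈ 292 ha

292 ha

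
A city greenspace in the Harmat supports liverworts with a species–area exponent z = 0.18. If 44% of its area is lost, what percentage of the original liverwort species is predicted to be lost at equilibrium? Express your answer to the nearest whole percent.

10%

S_new/S_old = (A_new/A_old)^z = 0.56^0.18
= exp(0.18 × ln 0.56) = exp(0.18 × -0.5798) = exp(-0.1044) ≈ 0.9009
Fraction lost = 1 − 0.9009 = 0.09911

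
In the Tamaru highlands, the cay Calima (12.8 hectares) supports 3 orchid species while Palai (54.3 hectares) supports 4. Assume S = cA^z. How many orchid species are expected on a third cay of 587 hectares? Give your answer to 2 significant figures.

z = ln(4/3) / ln(54.3/12.8) = 0.2877 / 1.4451 = 0.1991
c = 3 / 12.8^0.1991 = 3 / 1.661 = 1.806
S₃ = 1.806 × 587^0.1991 = 1.806 × 3.558 ≈ 6.425

6.4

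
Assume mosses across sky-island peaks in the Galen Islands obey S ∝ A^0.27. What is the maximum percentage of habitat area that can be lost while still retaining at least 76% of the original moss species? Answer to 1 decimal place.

Need (A_new/A_old)^0.27 = 0.76, so A_new/A_old = 0.76^(1/0.27) = 0.76^3.704
ln(A_new/A_old) = ln 0.76 / 0.27 = -0.2744 / 0.27 = -1.0164
A_new/A_old = e^-1.0164 ≈ 0.3619
Fraction that can be lost = 1 − 0.3619 = 0.6381

63.8%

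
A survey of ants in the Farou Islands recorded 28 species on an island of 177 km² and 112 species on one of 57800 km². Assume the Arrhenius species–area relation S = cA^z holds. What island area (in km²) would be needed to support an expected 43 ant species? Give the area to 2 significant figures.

1100 km²

z = ln(112/28) / ln(57800/177) = 1.3863 / 5.7886 = 0.2395
c = 28 / 177^0.2395 = 28 / 3.454 = 8.106
A = (43/8.106)^(1/0.2395) ⇒ ln A = ln(5.305)/0.2395 = 6.9675
A = e^6.9675 ≈ 1062 km²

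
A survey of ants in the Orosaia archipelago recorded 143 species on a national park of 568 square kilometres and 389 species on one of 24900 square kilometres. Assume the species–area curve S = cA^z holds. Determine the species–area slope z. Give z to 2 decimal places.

0.26

Taking logs: ln S = ln c + z ln A, so z = (ln S₂ − ln S₁)/(ln A₂ − ln A₁).
z = ln(389/143) / ln(24900/568) = ln(2.72) / ln(43.84) = 1.0007 / 3.7805 = 0.2647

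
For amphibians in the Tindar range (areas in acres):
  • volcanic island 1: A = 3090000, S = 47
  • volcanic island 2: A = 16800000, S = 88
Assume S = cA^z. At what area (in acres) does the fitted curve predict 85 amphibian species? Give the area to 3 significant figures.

15300000 acres

z = ln(88/47) / ln(16800000/3090000) = 0.6272 / 1.6932 = 0.3704
c = 47 / 3090000^0.3704 = 47 / 253.5 = 0.1854
A = (85/0.1854)^(1/0.3704) ⇒ ln A = ln(458.5)/0.3704 = 16.5432
A = e^16.5432 ≈ 15298260 acres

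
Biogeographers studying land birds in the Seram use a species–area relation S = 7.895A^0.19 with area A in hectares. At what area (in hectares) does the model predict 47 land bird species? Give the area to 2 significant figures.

12000 hectares

47 = 7.895 × A^0.19  ⇒  A^0.19 = 47/7.895 = 5.953
ln A = ln(5.953) / 0.19 = 1.7839 / 0.19 = 9.3890
A = e^9.3890 ≈ 11957 hectares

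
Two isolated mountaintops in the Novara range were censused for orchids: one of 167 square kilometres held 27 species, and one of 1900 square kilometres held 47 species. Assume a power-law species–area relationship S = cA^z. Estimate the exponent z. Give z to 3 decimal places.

0.228

Taking logs: ln S = ln c + z ln A, so z = (ln S₂ − ln S₁)/(ln A₂ − ln A₁).
z = ln(47/27) / ln(1900/167) = ln(1.741) / ln(11.38) = 0.5543 / 2.4316 = 0.2280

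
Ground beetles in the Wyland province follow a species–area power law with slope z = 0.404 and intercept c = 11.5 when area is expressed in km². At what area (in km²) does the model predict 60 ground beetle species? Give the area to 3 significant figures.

60 = 11.5 × A^0.404  ⇒  A^0.404 = 60/11.5 = 5.217
ln A = ln(5.217) / 0.404 = 1.6520 / 0.404 = 4.0891
A = e^4.0891 ≈ 59.69 km²

59.7 km²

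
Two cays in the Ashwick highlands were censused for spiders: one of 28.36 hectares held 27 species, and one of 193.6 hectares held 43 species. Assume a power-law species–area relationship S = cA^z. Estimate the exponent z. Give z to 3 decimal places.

Taking logs: ln S = ln c + z ln A, so z = (ln S₂ − ln S₁)/(ln A₂ − ln A₁).
z = ln(43/27) / ln(193.6/28.36) = ln(1.593) / ln(6.827) = 0.4654 / 1.9208 = 0.2423

0.242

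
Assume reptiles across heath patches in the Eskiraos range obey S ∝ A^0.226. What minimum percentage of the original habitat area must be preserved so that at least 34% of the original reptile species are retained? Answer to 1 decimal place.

0.8%

Need (A_new/A_old)^0.226 = 0.34, so A_new/A_old = 0.34^(1/0.226) = 0.34^4.425
ln(A_new/A_old) = ln 0.34 / 0.226 = -1.0788 / 0.226 = -4.7735
A_new/A_old = e^-4.7735 ≈ 0.008451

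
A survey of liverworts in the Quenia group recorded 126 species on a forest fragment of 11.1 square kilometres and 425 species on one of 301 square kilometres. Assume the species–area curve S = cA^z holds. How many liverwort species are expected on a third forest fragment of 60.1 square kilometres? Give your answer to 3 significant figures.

235

z = ln(425/126) / ln(301/11.1) = 1.2158 / 3.3002 = 0.3684
c = 126 / 11.1^0.3684 = 126 / 2.427 = 51.91
S₃ = 51.91 × 60.1^0.3684 = 51.91 × 4.522 ≈ 234.8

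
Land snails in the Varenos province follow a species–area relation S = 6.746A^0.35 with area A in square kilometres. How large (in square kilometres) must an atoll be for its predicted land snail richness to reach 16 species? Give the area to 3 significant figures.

16 = 6.746 × A^0.35  ⇒  A^0.35 = 16/6.746 = 2.372
ln A = ln(2.372) / 0.35 = 0.8636 / 0.35 = 2.4675
A = e^2.4675 ≈ 11.79 square kilometres

11.8 square kilometres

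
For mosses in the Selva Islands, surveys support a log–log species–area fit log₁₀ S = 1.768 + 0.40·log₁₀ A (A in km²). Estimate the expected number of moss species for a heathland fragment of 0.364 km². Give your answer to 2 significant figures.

39

S = 58.61 × 0.364^0.4
ln S = ln 58.61 + 0.4 × ln 0.364 = 4.0710 + 0.4 × -1.0106 = 3.6667
S = e^3.6667 ≈ 39.12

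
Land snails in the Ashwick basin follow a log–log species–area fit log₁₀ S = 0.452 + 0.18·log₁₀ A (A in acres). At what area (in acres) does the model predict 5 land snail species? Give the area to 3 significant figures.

5 = 2.831 × A^0.18  ⇒  A^0.18 = 5/2.831 = 1.766
ln A = ln(1.766) / 0.18 = 0.5687 / 0.18 = 3.1593
A = e^3.1593 ≈ 23.55 acres

23.6 acres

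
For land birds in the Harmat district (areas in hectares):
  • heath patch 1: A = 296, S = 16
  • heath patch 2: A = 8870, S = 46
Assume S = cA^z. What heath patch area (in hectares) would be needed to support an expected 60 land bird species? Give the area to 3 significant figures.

z = ln(46/16) / ln(8870/296) = 1.0561 / 3.4001 = 0.3106
c = 16 / 296^0.3106 = 16 / 5.856 = 2.732
A = (60/2.732)^(1/0.3106) ⇒ ln A = ln(21.96)/0.3106 = 9.9459
A = e^9.9459 ≈ 20866 hectares

20900 hectares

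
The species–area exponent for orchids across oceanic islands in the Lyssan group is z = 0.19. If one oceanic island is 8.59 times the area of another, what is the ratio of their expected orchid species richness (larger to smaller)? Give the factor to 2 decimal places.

S₂/S₁ = (A₂/A₁)^z = 8.59^0.19
ln(S₂/S₁) = 0.19 × ln 8.59 = 0.19 × 2.1506 = 0.4086
S₂/S₁ = e^0.4086 ≈ 1.505

1.50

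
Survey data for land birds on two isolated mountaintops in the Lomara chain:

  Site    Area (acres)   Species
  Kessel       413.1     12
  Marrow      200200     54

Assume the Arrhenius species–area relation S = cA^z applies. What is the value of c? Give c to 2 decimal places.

2.77

z = ln(S₂/S₁) / ln(A₂/A₁) = ln(54/12) / ln(200200/413.1) = 1.5041 / 6.1834 = 0.2432
c = S₁ / A₁^z = 12 / 413.1^0.2432 = 12 / 4.329 = 2.772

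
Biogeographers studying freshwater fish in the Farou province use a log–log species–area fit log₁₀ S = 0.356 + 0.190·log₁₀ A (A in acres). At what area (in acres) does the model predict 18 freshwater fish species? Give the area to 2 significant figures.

18 = 2.27 × A^0.19  ⇒  A^0.19 = 18/2.27 = 7.93
ln A = ln(7.93) / 0.19 = 2.0707 / 0.19 = 10.8982
A = e^10.8982 ≈ 54077 acres

54000 acres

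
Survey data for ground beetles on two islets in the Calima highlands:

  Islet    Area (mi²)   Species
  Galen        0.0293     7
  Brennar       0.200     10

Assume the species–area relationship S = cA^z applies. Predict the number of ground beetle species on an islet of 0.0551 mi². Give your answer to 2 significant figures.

7.9

z = ln(10/7) / ln(0.2/0.0293) = 0.3567 / 1.9207 = 0.1857
c = 7 / 0.0293^0.1857 = 7 / 0.5192 = 13.48
S₃ = 13.48 × 0.0551^0.1857 = 13.48 × 0.5838 ≈ 7.871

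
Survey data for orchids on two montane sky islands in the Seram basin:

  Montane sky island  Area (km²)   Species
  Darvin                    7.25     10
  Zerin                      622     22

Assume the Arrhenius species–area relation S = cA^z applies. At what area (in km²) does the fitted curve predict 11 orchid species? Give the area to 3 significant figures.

12.4 km²

z = ln(22/10) / ln(622/7.25) = 0.7885 / 4.4519 = 0.1771
c = 10 / 7.25^0.1771 = 10 / 1.42 = 7.041
A = (11/7.041)^(1/0.1771) ⇒ ln A = ln(1.562)/0.1771 = 2.5192
A = e^2.5192 ≈ 12.42 km²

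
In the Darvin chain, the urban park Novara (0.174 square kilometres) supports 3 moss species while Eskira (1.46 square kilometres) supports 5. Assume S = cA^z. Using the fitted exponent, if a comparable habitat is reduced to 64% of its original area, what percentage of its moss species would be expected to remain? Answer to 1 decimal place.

z = ln(5/3) / ln(1.46/0.174) = 0.5108 / 2.1271 = 0.2401
S_new/S_old = (A_new/A_old)^z = 0.64^0.2401 = exp(0.2401 × -0.4463) = 0.8984

89.8%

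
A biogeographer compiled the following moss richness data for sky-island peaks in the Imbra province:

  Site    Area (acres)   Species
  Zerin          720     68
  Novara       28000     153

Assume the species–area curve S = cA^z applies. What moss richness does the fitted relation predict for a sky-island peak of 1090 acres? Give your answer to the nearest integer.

z = ln(153/68) / ln(28000/720) = 0.8109 / 3.6607 = 0.2215
c = 68 / 720^0.2215 = 68 / 4.295 = 15.83
S₃ = 15.83 × 1090^0.2215 = 15.83 × 4.708 ≈ 74.54

75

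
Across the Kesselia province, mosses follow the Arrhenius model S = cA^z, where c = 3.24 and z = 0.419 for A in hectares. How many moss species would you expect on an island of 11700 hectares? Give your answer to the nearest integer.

164 species

S = 3.24 × 11700^0.419 = 3.24 × 50.65 ≈ 164.1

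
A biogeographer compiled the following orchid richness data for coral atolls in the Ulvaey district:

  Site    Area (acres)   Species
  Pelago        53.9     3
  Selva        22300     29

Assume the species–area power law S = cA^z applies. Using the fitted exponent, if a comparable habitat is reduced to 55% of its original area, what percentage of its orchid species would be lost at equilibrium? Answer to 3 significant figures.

20.2%

z = ln(29/3) / ln(22300/53.9) = 2.2687 / 6.0252 = 0.3765
S_new/S_old = (A_new/A_old)^z = 0.55^0.3765 = exp(0.3765 × -0.5978) = 0.7984
Fraction lost = 1 − 0.7984 = 0.2016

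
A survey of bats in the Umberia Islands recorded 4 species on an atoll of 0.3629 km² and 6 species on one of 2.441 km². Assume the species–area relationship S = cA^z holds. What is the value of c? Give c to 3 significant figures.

4.96

z = ln(S₂/S₁) / ln(A₂/A₁) = ln(6/4) / ln(2.441/0.3629) = 0.4055 / 1.9060 = 0.2127
c = S₁ / A₁^z = 4 / 0.3629^0.2127 = 4 / 0.806 = 4.963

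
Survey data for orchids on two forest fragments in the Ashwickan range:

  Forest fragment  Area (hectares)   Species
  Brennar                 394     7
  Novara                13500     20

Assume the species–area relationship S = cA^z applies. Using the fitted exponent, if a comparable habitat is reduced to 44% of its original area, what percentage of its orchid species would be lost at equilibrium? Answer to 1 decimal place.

21.6%

z = ln(20/7) / ln(13500/394) = 1.0498 / 3.5341 = 0.2971
S_new/S_old = (A_new/A_old)^z = 0.44^0.2971 = exp(0.2971 × -0.8210) = 0.7836
Fraction lost = 1 − 0.7836 = 0.2164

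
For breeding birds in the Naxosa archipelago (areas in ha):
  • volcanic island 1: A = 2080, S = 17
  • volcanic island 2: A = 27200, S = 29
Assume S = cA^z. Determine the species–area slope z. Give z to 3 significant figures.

Taking logs: ln S = ln c + z ln A, so z = (ln S₂ − ln S₁)/(ln A₂ − ln A₁).
z = ln(29/17) / ln(27200/2080) = ln(1.706) / ln(13.08) = 0.5341 / 2.5708 = 0.2077

0.208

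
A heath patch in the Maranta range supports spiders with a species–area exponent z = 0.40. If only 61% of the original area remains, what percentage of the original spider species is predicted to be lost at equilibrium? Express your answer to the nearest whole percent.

18%

S_new/S_old = (A_new/A_old)^z = 0.61^0.4
= exp(0.4 × ln 0.61) = exp(0.4 × -0.4943) = exp(-0.1977) ≈ 0.8206
Fraction lost = 1 − 0.8206 = 0.1794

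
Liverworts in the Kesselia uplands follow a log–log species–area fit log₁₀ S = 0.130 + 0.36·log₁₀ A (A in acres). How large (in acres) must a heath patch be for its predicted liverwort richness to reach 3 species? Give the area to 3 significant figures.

9.21 acres

3 = 1.349 × A^0.36  ⇒  A^0.36 = 3/1.349 = 2.224
ln A = ln(2.224) / 0.36 = 0.7993 / 0.36 = 2.2202
A = e^2.2202 ≈ 9.209 acres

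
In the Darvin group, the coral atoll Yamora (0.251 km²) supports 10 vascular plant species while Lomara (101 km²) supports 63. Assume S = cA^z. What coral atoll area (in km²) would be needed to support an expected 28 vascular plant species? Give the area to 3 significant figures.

z = ln(63/10) / ln(101/0.251) = 1.8405 / 5.9974 = 0.3069
c = 10 / 0.251^0.3069 = 10 / 0.6543 = 15.28
A = (28/15.28)^(1/0.3069) ⇒ ln A = ln(1.832)/0.3069 = 1.9727
A = e^1.9727 ≈ 7.19 km²

7.19 km²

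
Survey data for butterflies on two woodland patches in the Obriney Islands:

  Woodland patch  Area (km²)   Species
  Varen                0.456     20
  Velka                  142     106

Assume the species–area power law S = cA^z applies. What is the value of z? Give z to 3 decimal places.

0.290

Taking logs: ln S = ln c + z ln A, so z = (ln S₂ − ln S₁)/(ln A₂ − ln A₁).
z = ln(106/20) / ln(142/0.456) = ln(5.3) / ln(311.4) = 1.6677 / 5.7411 = 0.2905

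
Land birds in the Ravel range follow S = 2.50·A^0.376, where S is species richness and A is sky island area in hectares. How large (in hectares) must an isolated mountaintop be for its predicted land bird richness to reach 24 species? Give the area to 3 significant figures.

410 hectares

24 = 2.5 × A^0.376  ⇒  A^0.376 = 24/2.5 = 9.6
ln A = ln(9.6) / 0.376 = 2.2618 / 0.376 = 6.0153
A = e^6.0153 ≈ 409.7 hectares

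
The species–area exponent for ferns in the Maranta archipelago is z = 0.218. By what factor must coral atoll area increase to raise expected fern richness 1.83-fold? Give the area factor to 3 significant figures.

16.0

(A₂/A₁)^0.218 = 1.83, so A₂/A₁ = 1.83^(1/0.218) = 1.83^4.587
ln(A₂/A₁) = ln 1.83 / 0.218 = 0.6043 / 0.218 = 2.7721
A₂/A₁ = e^2.7721 ≈ 15.99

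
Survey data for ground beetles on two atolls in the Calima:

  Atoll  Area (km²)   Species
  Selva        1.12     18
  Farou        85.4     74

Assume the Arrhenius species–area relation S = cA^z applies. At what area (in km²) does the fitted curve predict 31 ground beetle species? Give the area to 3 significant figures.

z = ln(74/18) / ln(85.4/1.12) = 1.4137 / 4.3340 = 0.3262
c = 18 / 1.12^0.3262 = 18 / 1.038 = 17.35
A = (31/17.35)^(1/0.3262) ⇒ ln A = ln(1.787)/0.3262 = 1.7799
A = e^1.7799 ≈ 5.929 km²

5.93 km²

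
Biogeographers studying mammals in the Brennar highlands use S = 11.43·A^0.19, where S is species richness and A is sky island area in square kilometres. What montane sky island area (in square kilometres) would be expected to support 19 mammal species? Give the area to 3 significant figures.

14.5 square kilometres

19 = 11.43 × A^0.19  ⇒  A^0.19 = 19/11.43 = 1.662
ln A = ln(1.662) / 0.19 = 0.5082 / 0.19 = 2.6747
A = e^2.6747 ≈ 14.51 square kilometres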